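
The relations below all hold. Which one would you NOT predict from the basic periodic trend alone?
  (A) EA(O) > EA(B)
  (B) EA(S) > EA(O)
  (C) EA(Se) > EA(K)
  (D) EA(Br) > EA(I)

(B)

The general trend: electron affinity increases across a period and decreases down a group.
(A) O (period 2, group 16) vs B (period 2, group 13): the stated order agrees with the simple trend.
(B) S (period 3, group 16) vs O (period 2, group 16): the stated order contradicts the simple trend.
(C) Se (period 4, group 16) vs K (period 4, group 1): the stated order agrees with the simple trend.
(D) Br (period 4, group 17) vs I (period 5, group 17): the stated order agrees with the simple trend.
The exception is (B): the compact 2p subshell of O repels the added electron more than S's larger 3p does.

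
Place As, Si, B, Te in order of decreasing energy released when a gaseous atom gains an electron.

Te > Si > As > B

B is in period 2, group 13; Si is in period 3, group 14; As is in period 4, group 15; Te is in period 5, group 16.
Adding an electron releases more energy for atoms nearer the top right (short of the noble gases).
A diagonal step moves right (one effect) and down (the opposite effect) at once.
As > B: period and group pull opposite ways; the across-period shift dominates (78 vs 27 kJ/mol).
Si > As: period and group pull opposite ways; the down-group shift dominates (134 vs 78 kJ/mol).
Te > Si: period and group pull opposite ways; the across-period shift dominates (190 vs 134 kJ/mol).
For reference (kJ/mol): B 27, Si 134, As 78, Te 190.
So from highest to lowest: Te > Si > As > B.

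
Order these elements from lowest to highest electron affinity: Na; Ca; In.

Na is in period 3, group 1; Ca is in period 4, group 2; In is in period 5, group 13.
Adding an electron releases more energy for atoms nearer the top right (short of the noble gases).
A diagonal step moves right (one effect) and down (the opposite effect) at once.
In > Ca: period and group pull opposite ways; the across-period shift dominates (29 vs 2 kJ/mol).
Na > In: period and group pull opposite ways; the down-group shift dominates (53 vs 29 kJ/mol).
Tabulated electron affinity (kJ/mol): Na 53, Ca 2, In 29.
So from lowest to highest: Ca < In < Na.

Ca < In < Na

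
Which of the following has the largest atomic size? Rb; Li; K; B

Li is in period 2, group 1; B is in period 2, group 13; K is in period 4, group 1; Rb is in period 5, group 1.
Atomic radius shrinks across a period as nuclear charge pulls the same shell inward, and grows down a group as new shells are added.
Neither a single period nor a single group — weigh both effects.
Li > B: Li lies to the left of B in period 2, so the across-period effect alone puts Li larger.
K > Li: they share group 1; the group trend gives K the larger value.
Rb > K: Rb sits below K in group 1, so the down-group effect alone puts Rb larger.
For reference (pm): Li 133, B 85, K 196, Rb 210.
The largest atomic size among these belongs to Rb.

Rb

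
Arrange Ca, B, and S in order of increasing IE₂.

Ca < S < B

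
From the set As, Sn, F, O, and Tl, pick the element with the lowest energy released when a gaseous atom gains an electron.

Tl

O is in period 2, group 16; F is in period 2, group 17; As is in period 4, group 15; Sn is in period 5, group 14; Tl is in period 6, group 13.
Atoms with high Z_eff and room in the valence shell (especially the halogens) have the most exothermic electron affinities.
These span different periods and groups, so the two trends combine.
As > Tl: relative to Tl, both the across-period and down-group shifts push As's electron affinity up.
Sn > As: this pair runs against the simple trend — see the exception note.
O > Sn: relative to Sn, both the across-period and down-group shifts push O's electron affinity up.
F > O: F lies to the right of O in period 2, so the across-period effect alone puts F higher.
Note the exception: Sn has a higher electron affinity than As, contrary to the simple trend — adding an electron to As's half-filled np³ subshell costs electron-pairing energy.
Tabulated electron affinity (kJ/mol): O 141, F 328, As 78, Sn 107, Tl 19.
The lowest energy released when a gaseous atom gains an electron among these belongs to Tl.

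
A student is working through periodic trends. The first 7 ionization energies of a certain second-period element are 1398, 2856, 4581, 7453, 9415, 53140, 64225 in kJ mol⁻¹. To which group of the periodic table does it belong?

Look for the largest jump between consecutive ionization energies: IE6/IE5 ≈ 5.6, far larger than any earlier ratio.
That jump marks the point where a core electron is being removed. So the atom has 5 valence electrons.
A main-group element with 5 valence electrons is in group 15.

Group 15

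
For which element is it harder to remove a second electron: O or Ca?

O

The second ionization energy removes an electron from the +1 ion. For each element: O⁺ still has 5 valence electrons; Ca⁺ still has 1 valence electron.
All are still removing valence electrons, so compare the +1 ions as you would atoms: IE_2 generally rises across a period (higher Z_eff) and falls down a group (larger shell), subject to the usual subshell exceptions.
Valence configurations: O⁺ [He]2s²2p³, Ca⁺ [Ar]4s¹.
Tabulated IE_2 (kJ/mol): O 3388, Ca 1145.
Hence IE_2: Ca < O.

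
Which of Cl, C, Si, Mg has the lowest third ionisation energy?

The third ionization energy removes an electron from the +2 ion. For each element: Cl²⁺ still has 5 valence electrons; C²⁺ still has 2 valence electrons; Si²⁺ still has 2 valence electrons; Mg²⁺ is the bare [Ne] core.
Core electrons are held far more tightly than valence electrons, so Mg tops the IE_3 order.
Valence configurations: Cl²⁺ [Ne]3s²3p³, C²⁺ [He]2s², Si²⁺ [Ne]3s².
Tabulated IE_3 (kJ/mol): Cl 3822, C 4620, Si 3232, Mg 7733.
Putting it together, IE_3: Si < Cl < C < Mg.

Si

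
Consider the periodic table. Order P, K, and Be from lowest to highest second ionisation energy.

Be < P < K

Consider each +1 ion: P⁺ still has 4 valence electrons; K⁺ is the bare [Ar] core; Be⁺ still has 1 valence electron.
Core electrons are held far more tightly than valence electrons, so K tops the IE_2 order.
Valence configurations: P⁺ [Ne]3s²3p², Be⁺ [He]2s¹.
Tabulated IE_2 (kJ/mol): P 1907, K 3052, Be 1757.
Overall IE_2 order: Be < P < K.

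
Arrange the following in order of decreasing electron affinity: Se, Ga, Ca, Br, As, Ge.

Br > Se > Ge > As > Ga > Ca

Ca is in period 4, group 2; Ga is in period 4, group 13; Ge is in period 4, group 14; As is in period 4, group 15; Se is in period 4, group 16; Br is in period 4, group 17.
Atoms with high Z_eff and room in the valence shell (especially the halogens) have the most exothermic electron affinities.
All lie in period 4; the across-period trend (electron affinity increases left to right) applies, with the exception below.
Note the exception: Ge has a higher electron affinity than As, contrary to the simple trend — adding an electron to As's half-filled 4p³ is unfavourable, so Ge (4p²) has the more exothermic EA.
For reference (kJ/mol): Ca 2, Ga 29, Ge 119, As 78, Se 195, Br 325.
So from highest to lowest: Br > Se > Ge > As > Ga > Ca.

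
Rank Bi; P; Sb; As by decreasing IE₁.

P > As > Sb > Bi

P is in period 3, group 15; As is in period 4, group 15; Sb is in period 5, group 15; Bi is in period 6, group 15.
Across a period the outer electron is held more tightly (higher IE₁); down a group it sits in a higher shell, more shielded, and comes off more easily.
All are in group 15, so first ionization energy increases up the group.
So from highest to lowest: P > As > Sb > Bi.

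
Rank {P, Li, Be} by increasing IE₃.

After 2 electrons have been removed, what remains? P²⁺ still has 3 valence electrons; Li²⁺ is already 1 electron into the core; Be²⁺ is the bare [He] core.
Pulling an electron out of a noble-gas core costs far more than removing a remaining valence electron, so Li and Be sit at the high end of IE_3.
Approximate IE_3 values (kJ/mol): P 2914, Li 11815, Be 14849.
Putting it together, IE_3: P < Li < Be.

P < Li < Be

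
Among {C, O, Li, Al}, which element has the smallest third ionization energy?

Al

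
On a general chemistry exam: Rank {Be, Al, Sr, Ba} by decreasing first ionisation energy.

Be is in period 2, group 2; Al is in period 3, group 13; Sr is in period 5, group 2; Ba is in period 6, group 2.
Removing the outermost electron gets harder across a period and easier down a group.
Neither a single period nor a single group — weigh both effects.
Sr > Ba: Sr sits above Ba in group 2, so the down-group effect alone puts Sr higher.
Al > Sr: both effects reinforce here, so Al is clearly the higher of the two.
Be > Al: the two effects oppose for this pair; the down-group effect wins (900 vs 578 kJ/mol).
Approximate values (kJ/mol): Be 900, Al 578, Sr 550, Ba 503.
So from highest to lowest: Be > Al > Sr > Ba.

Be > Al > Sr > Ba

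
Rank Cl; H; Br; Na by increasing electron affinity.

Adding an electron releases more energy for atoms nearer the top right (short of the noble gases).
These span different periods and groups, so the two trends combine.
H > Na: they share group 1; the group trend gives H the larger value.
Br > H: the two effects oppose for this pair; the across-period effect wins (325 vs 73 kJ/mol).
Cl > Br: they share group 17; the group trend gives Cl the larger value.
Approximate values (kJ/mol): H 73, Na 53, Cl 349, Br 325.
So from lowest to highest: Na < H < Br < Cl.

Na, H, Br, Cl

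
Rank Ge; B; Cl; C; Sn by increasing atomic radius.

C, B, Cl, Ge, Sn

B is in period 2, group 13; C is in period 2, group 14; Cl is in period 3, group 17; Ge is in period 4, group 14; Sn is in period 5, group 14.
Radius decreases left→right (rising Z_eff, same n) and increases top→bottom (higher n).
Neither a single period nor a single group — weigh both effects.
B > C: B lies to the left of C in period 2, so the across-period effect alone puts B larger.
Cl > B: period and group pull opposite ways; the down-group shift dominates (99 vs 85 pm).
Ge > Cl: both effects reinforce here, so Ge is clearly the larger of the two.
Sn > Ge: Sn sits below Ge in group 14, so the down-group effect alone puts Sn larger.
For reference (pm): B 85, C 75, Cl 99, Ge 121, Sn 140.
So from smallest to largest: C < B < Cl < Ge < Sn.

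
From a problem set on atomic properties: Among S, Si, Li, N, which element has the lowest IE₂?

Si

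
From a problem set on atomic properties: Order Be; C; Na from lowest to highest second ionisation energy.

Be < C < Na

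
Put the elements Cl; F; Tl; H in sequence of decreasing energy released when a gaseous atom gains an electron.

Cl > F > H > Tl

H is in period 1, group 1; F is in period 2, group 17; Cl is in period 3, group 17; Tl is in period 6, group 13.
Adding an electron releases more energy for atoms nearer the top right (short of the noble gases).
Here both period and group differ, so the two effects have to be weighed against each other.
H > Tl: the two effects oppose for this pair; the down-group effect wins (73 vs 19 kJ/mol).
F > H: the two effects oppose for this pair; the across-period effect wins (328 vs 73 kJ/mol).
Cl > F: this pair runs against the simple trend — see the exception note.
Note the exception: Cl has a higher electron affinity than F, contrary to the simple trend — F's small 2p subshell makes the incoming electron feel strong e⁻–e⁻ repulsion, so Cl actually releases more energy on gaining an electron.
Tabulated electron affinity (kJ/mol): H 73, F 328, Cl 349, Tl 19.
So from highest to lowest: Cl > F > H > Tl.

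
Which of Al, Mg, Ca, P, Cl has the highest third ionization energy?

Mg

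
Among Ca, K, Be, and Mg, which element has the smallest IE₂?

Ca

IE_2 is the cost of taking one more electron from the +1 cation: Ca⁺ still has 1 valence electron; K⁺ is the bare [Ar] core; Be⁺ still has 1 valence electron; Mg⁺ still has 1 valence electron.
Core electrons are held far more tightly than valence electrons, so K tops the IE_2 order.
Valence configurations: Ca⁺ [Ar]4s¹, Be⁺ [He]2s¹, Mg⁺ [Ne]3s¹.
Tabulated IE_2 (kJ/mol): Ca 1145, K 3052, Be 1757, Mg 1451.
So the second ionization energies run Ca < Mg < Be < K.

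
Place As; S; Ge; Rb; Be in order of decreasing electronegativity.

Be is in period 2, group 2; S is in period 3, group 16; Ge is in period 4, group 14; As is in period 4, group 15; Rb is in period 5, group 1.
Electronegativity increases across a period and decreases down a group, tracking effective nuclear charge and atomic size.
Here both period and group differ, so the two effects have to be weighed against each other.
Be > Rb: both effects reinforce here, so Be is clearly the higher of the two.
Ge > Be: the two effects oppose for this pair; the across-period effect wins (2.01 vs 1.57).
As > Ge: As lies to the right of Ge in period 4, so the across-period effect alone puts As higher.
S > As: relative to As, both the across-period and down-group shifts push S's electronegativity up.
Approximate values (Pauling): Be 1.57, S 2.58, Ge 2.01, As 2.18, Rb 0.82.
So from highest to lowest: S > As > Ge > Be > Rb.

S > As > Ge > Be > Rb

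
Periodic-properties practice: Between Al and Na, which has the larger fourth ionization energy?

Al

Consider each +3 ion: Al³⁺ is the bare [Ne] core; Na³⁺ is already 2 electrons into the core.
All of these are removing an electron from a noble-gas core or deeper; the smaller core (lower principal quantum number) is held far more tightly, and within a period the higher nuclear charge binds the same core more tightly.
The numbers (kJ/mol): Al 11577, Na 9543.
Hence IE_4: Na < Al.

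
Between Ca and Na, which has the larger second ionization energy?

Na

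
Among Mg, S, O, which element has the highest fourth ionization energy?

The fourth ionization energy removes an electron from the +3 ion. For each element: Mg³⁺ is already 1 electron into the core; S³⁺ still has 3 valence electrons; O³⁺ still has 3 valence electrons.
Pulling an electron out of a noble-gas core costs far more than removing a remaining valence electron, so Mg sits at the high end of IE_4.
Valence configurations: S³⁺ [Ne]3s²3p¹, O³⁺ [He]2s²2p¹.
The numbers (kJ/mol): Mg 10543, S 4556, O 7469.
Overall IE_4 order: S < O < Mg.

Mg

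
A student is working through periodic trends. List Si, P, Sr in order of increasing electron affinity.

Sr < P < Si

Atoms with high Z_eff and room in the valence shell (especially the halogens) have the most exothermic electron affinities.
These span different periods and groups, so the two trends combine.
P > Sr: both effects reinforce here, so P is clearly the higher of the two.
Si > P: this pair runs against the simple trend — see the exception note.
Note the exception: Si has a higher electron affinity than P, contrary to the simple trend — adding an electron to P's half-filled 3p³ is unfavourable, so Si (3p²) has the more exothermic EA.
For reference (kJ/mol): Si 134, P 72, Sr 5.
So from lowest to highest: Sr < P < Si.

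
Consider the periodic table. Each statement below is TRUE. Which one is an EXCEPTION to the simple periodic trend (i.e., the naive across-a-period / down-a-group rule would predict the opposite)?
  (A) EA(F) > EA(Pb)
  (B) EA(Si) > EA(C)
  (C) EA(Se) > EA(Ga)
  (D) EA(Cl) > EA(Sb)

(B)

The general trend: electron affinity increases across a period and decreases down a group.
(A) F (period 2, group 17) vs Pb (period 6, group 14): the stated order agrees with the simple trend.
(B) Si (period 3, group 14) vs C (period 2, group 14): the stated order contradicts the simple trend.
(C) Se (period 4, group 16) vs Ga (period 4, group 13): the stated order agrees with the simple trend.
(D) Cl (period 3, group 17) vs Sb (period 5, group 15): the stated order agrees with the simple trend.
The exception is (B): Si's larger, more diffuse 3p orbitals accept an added electron slightly more readily than C's compact 2p.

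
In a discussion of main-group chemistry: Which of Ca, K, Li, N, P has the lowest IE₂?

Ca

IE_2 is the cost of taking one more electron from the +1 cation: Ca⁺ still has 1 valence electron; K⁺ is the bare [Ar] core; Li⁺ is the bare [He] core; N⁺ still has 4 valence electrons; P⁺ still has 4 valence electrons.
Pulling an electron out of a noble-gas core costs far more than removing a remaining valence electron, so K and Li sit at the high end of IE_2.
Valence configurations: Ca⁺ [Ar]4s¹, N⁺ [He]2s²2p², P⁺ [Ne]3s²3p².
Tabulated IE_2 (kJ/mol): Ca 1145, K 3052, Li 7298, N 2856, P 1907.
Overall IE_2 order: Ca < P < N < K < Li.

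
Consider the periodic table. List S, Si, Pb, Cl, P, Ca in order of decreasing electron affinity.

Cl > S > Si > P > Pb > Ca

Si is in period 3, group 14; P is in period 3, group 15; S is in period 3, group 16; Cl is in period 3, group 17; Ca is in period 4, group 2; Pb is in period 6, group 14.
Atoms with high Z_eff and room in the valence shell (especially the halogens) have the most exothermic electron affinities.
Here both period and group differ, so the two effects have to be weighed against each other.
Pb > Ca: the two effects oppose for this pair; the across-period effect wins (35 vs 2 kJ/mol).
P > Pb: both effects reinforce here, so P is clearly the higher of the two.
Si > P: this pair runs against the simple trend — see the exception note.
S > Si: S lies to the right of Si in period 3, so the across-period effect alone puts S higher.
Cl > S: Cl lies to the right of S in period 3, so the across-period effect alone puts Cl higher.
Note the exception: Si has a higher electron affinity than P, contrary to the simple trend — adding an electron to P's half-filled 3p³ is unfavourable, so Si (3p²) has the more exothermic EA.
For reference (kJ/mol): Si 134, P 72, S 200, Cl 349, Ca 2, Pb 35.
So from highest to lowest: Cl > S > Si > P > Pb > Ca.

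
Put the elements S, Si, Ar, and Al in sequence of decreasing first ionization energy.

IE₁ increases left→right with effective nuclear charge and decreases top→bottom as the valence shell moves farther out.
All lie in period 3, so first ionization energy increases left to right.
So from highest to lowest: Ar > S > Si > Al.

Ar > S > Si > Al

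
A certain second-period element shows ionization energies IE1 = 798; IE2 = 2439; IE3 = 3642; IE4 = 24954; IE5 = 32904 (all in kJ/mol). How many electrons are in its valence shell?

Look for the largest jump between consecutive ionization energies: IE4/IE3 ≈ 6.9, far larger than any earlier ratio.
That jump marks the point where a core electron is being removed. So the atom has 3 valence electrons.

3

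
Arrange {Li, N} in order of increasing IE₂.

N < Li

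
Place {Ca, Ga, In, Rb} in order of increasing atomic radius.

Moving right in a period, electrons are added to the same shell under a stronger nuclear pull, so atoms get smaller; moving down, a new shell is opened and atoms get larger.
Neither a single period nor a single group — weigh both effects.
In > Ga: In sits below Ga in group 13, so the down-group effect alone puts In larger.
Ca > In: period and group pull opposite ways; the across-period shift dominates (171 vs 142 pm).
Rb > Ca: relative to Ca, both the across-period and down-group shifts push Rb's atomic radius up.
Approximate values (pm): Ca 171, Ga 124, Rb 210, In 142.
So from smallest to largest: Ga < In < Ca < Rb.

Ga, In, Ca, Rb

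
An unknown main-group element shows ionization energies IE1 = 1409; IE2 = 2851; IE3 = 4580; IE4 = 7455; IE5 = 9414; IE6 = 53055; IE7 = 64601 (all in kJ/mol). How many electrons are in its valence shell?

5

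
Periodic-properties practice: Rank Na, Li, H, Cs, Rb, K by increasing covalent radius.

H, Li, Na, K, Rb, Cs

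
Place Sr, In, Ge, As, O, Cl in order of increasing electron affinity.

Sr < In < As < Ge < O < Cl

Adding an electron releases more energy for atoms nearer the top right (short of the noble gases).
Neither a single period nor a single group — weigh both effects.
In > Sr: In lies to the right of Sr in period 5, so the across-period effect alone puts In higher.
As > In: relative to In, both the across-period and down-group shifts push As's electron affinity up.
Ge > As: this pair runs against the simple trend — see the exception note.
O > Ge: relative to Ge, both the across-period and down-group shifts push O's electron affinity up.
Cl > O: the two effects oppose for this pair; the across-period effect wins (349 vs 141 kJ/mol).
Note the exception: Ge has a higher electron affinity than As, contrary to the simple trend — adding an electron to As's half-filled 4p³ is unfavourable, so Ge (4p²) has the more exothermic EA.
For reference (kJ/mol): O 141, Cl 349, Ge 119, As 78, Sr 5, In 29.
So from lowest to highest: Sr < In < As < Ge < O < Cl.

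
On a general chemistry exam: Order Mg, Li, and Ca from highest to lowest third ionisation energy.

IE_3 is the cost of taking one more electron from the +2 cation: Mg²⁺ is the bare [Ne] core; Li²⁺ is already 1 electron into the core; Ca²⁺ is the bare [Ar] core.
All of these are removing an electron from a noble-gas core or deeper; the smaller core (lower principal quantum number) is held far more tightly, and within a period the higher nuclear charge binds the same core more tightly.
Approximate IE_3 values (kJ/mol): Mg 7733, Li 11815, Ca 4912.
So the third ionization energies run Ca < Mg < Li.

Li > Mg > Ca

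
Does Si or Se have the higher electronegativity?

Si is in period 3, group 14; Se is in period 4, group 16.
EN rises left→right (higher Z_eff, smaller atoms) and falls top→bottom (larger, more shielded atoms).
Neither a single period nor a single group — weigh both effects.
Se > Si: the two effects oppose for this pair; the across-period effect wins (2.55 vs 1.90).
Tabulated electronegativity (Pauling): Si 1.90, Se 2.55.
So Se has the higher electronegativity (Se > Si).

Se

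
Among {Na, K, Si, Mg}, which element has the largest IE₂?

Na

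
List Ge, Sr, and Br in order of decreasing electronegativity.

EN rises left→right (higher Z_eff, smaller atoms) and falls top→bottom (larger, more shielded atoms).
Here both period and group differ, so the two effects have to be weighed against each other.
Ge > Sr: both effects reinforce here, so Ge is clearly the higher of the two.
Br > Ge: Br lies to the right of Ge in period 4, so the across-period effect alone puts Br higher.
Approximate values (Pauling): Ge 2.01, Br 2.96, Sr 0.95.
So from highest to lowest: Br > Ge > Sr.

Br, Ge, Sr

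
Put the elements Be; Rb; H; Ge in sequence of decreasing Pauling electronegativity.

Electronegativity increases across a period and decreases down a group, tracking effective nuclear charge and atomic size.
Here both period and group differ, so the two effects have to be weighed against each other.
Be > Rb: relative to Rb, both the across-period and down-group shifts push Be's electronegativity up.
Ge > Be: period and group pull opposite ways; the across-period shift dominates (2.01 vs 1.57).
H > Ge: the two effects oppose for this pair; the down-group effect wins (2.20 vs 2.01).
Tabulated electronegativity (Pauling): H 2.20, Be 1.57, Ge 2.01, Rb 0.82.
So from highest to lowest: H > Ge > Be > Rb.

H > Ge > Be > Rb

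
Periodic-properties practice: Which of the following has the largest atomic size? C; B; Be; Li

Li is in period 2, group 1; Be is in period 2, group 2; B is in period 2, group 13; C is in period 2, group 14.
Across a period the added protons contract the valence shell; down a group each new principal shell makes the atom larger.
All lie in period 2, so atomic radius increases right to left.
The largest atomic size among these belongs to Li.

Li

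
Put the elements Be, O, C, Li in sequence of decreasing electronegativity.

O, C, Be, Li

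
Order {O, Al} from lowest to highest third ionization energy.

Consider each +2 ion: O²⁺ still has 4 valence electrons; Al²⁺ still has 1 valence electron.
All are still removing valence electrons, so compare the +2 ions as you would atoms: IE_3 generally rises across a period (higher Z_eff) and falls down a group (larger shell), subject to the usual subshell exceptions.
Valence configurations: O²⁺ [He]2s²2p², Al²⁺ [Ne]3s¹.
Approximate IE_3 values (kJ/mol): O 5300, Al 2745.
Hence IE_3: Al < O.

Al < O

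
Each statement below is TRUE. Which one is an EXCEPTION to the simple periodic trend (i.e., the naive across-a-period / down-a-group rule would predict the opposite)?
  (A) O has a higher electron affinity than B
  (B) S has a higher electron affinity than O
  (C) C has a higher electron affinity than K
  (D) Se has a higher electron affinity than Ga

(B)

The general trend: electron affinity increases across a period and decreases down a group.
(A) O (period 2, group 16) vs B (period 2, group 13): the stated order agrees with the simple trend.
(B) S (period 3, group 16) vs O (period 2, group 16): the stated order contradicts the simple trend.
(C) C (period 2, group 14) vs K (period 4, group 1): the stated order agrees with the simple trend.
(D) Se (period 4, group 16) vs Ga (period 4, group 13): the stated order agrees with the simple trend.
The exception is (B): the compact 2p subshell of O repels the added electron more than S's larger 3p does.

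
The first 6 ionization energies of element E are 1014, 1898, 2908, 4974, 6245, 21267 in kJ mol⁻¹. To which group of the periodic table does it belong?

Look for the largest jump between consecutive ionization energies: IE6/IE5 ≈ 3.4, far larger than any earlier ratio.
That jump marks the point where a core electron is being removed. So the atom has 5 valence electrons.
A main-group element with 5 valence electrons is in group 15.

Group 15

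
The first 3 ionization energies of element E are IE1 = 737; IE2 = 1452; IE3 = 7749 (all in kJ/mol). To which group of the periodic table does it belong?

Group 2

Look for the largest jump between consecutive ionization energies: IE3/IE2 ≈ 5.3, far larger than any earlier ratio.
That jump marks the point where a core electron is being removed. So the atom has 2 valence electrons.
A main-group element with 2 valence electrons is in group 2.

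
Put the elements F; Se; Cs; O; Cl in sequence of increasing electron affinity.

Cs < O < Se < F < Cl

O is in period 2, group 16; F is in period 2, group 17; Cl is in period 3, group 17; Se is in period 4, group 16; Cs is in period 6, group 1.
Atoms with high Z_eff and room in the valence shell (especially the halogens) have the most exothermic electron affinities.
These span different periods and groups, so the two trends combine.
O > Cs: both effects reinforce here, so O is clearly the higher of the two.
Se > O: this pair runs against the simple trend — see the exception note.
F > Se: both effects reinforce here, so F is clearly the higher of the two.
Cl > F: this pair runs against the simple trend — see the exception note.
Note the exception: Se has a higher electron affinity than O, contrary to the simple trend — O's compact 2p subshell gives strong electron–electron repulsion on the added electron.
Note the exception: Cl has a higher electron affinity than F, contrary to the simple trend — F's small 2p subshell makes the incoming electron feel strong e⁻–e⁻ repulsion, so Cl actually releases more energy on gaining an electron.
For reference (kJ/mol): O 141, F 328, Cl 349, Se 195, Cs 46.
So from lowest to highest: Cs < O < Se < F < Cl.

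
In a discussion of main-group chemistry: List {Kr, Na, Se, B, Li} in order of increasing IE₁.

Removing the outermost electron gets harder across a period and easier down a group.
These span different periods and groups, so the two trends combine.
Li > Na: Li sits above Na in group 1, so the down-group effect alone puts Li higher.
B > Li: B lies to the right of Li in period 2, so the across-period effect alone puts B higher.
Se > B: the two effects oppose for this pair; the across-period effect wins (941 vs 801 kJ/mol).
Kr > Se: Kr lies to the right of Se in period 4, so the across-period effect alone puts Kr higher.
Approximate values (kJ/mol): Li 520, B 801, Na 496, Se 941, Kr 1351.
So from lowest to highest: Na < Li < B < Se < Kr.

Na < Li < B < Se < Kr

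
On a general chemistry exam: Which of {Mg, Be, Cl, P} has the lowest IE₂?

Consider each +1 ion: Mg⁺ still has 1 valence electron; Be⁺ still has 1 valence electron; Cl⁺ still has 6 valence electrons; P⁺ still has 4 valence electrons.
All are still removing valence electrons, so compare the +1 ions as you would atoms: IE_2 generally rises across a period (higher Z_eff) and falls down a group (larger shell), subject to the usual subshell exceptions.
Valence configurations: Mg⁺ [Ne]3s¹, Be⁺ [He]2s¹, Cl⁺ [Ne]3s²3p⁴, P⁺ [Ne]3s²3p².
Approximate IE_2 values (kJ/mol): Mg 1451, Be 1757, Cl 2298, P 1907.
Hence IE_2: Mg < Be < P < Cl.

Mg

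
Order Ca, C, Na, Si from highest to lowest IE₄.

Na, Ca, C, Si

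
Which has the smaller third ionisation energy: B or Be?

B

After 2 electrons have been removed, what remains? B²⁺ still has 1 valence electron; Be²⁺ is the bare [He] core.
Breaking into a closed-shell core is much more expensive than removing a leftover valence electron — Be has the largest IE_3 here.
The numbers (kJ/mol): B 3660, Be 14849.
So the third ionization energies run B < Be.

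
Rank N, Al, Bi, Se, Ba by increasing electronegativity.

EN rises left→right (higher Z_eff, smaller atoms) and falls top→bottom (larger, more shielded atoms).
These span different periods and groups, so the two trends combine.
Al > Ba: both effects reinforce here, so Al is clearly the higher of the two.
Bi > Al: period and group pull opposite ways; the across-period shift dominates (2.02 vs 1.61).
Se > Bi: both effects reinforce here, so Se is clearly the higher of the two.
N > Se: period and group pull opposite ways; the down-group shift dominates (3.04 vs 2.55).
Approximate values (Pauling): N 3.04, Al 1.61, Se 2.55, Ba 0.89, Bi 2.02.
So from lowest to highest: Ba < Al < Bi < Se < N.

Ba, Al, Bi, Se, N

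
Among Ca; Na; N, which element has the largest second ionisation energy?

The second ionization energy removes an electron from the +1 ion. For each element: Ca⁺ still has 1 valence electron; Na⁺ is the bare [Ne] core; N⁺ still has 4 valence electrons.
Pulling an electron out of a noble-gas core costs far more than removing a remaining valence electron, so Na sits at the high end of IE_2.
Valence configurations: Ca⁺ [Ar]4s¹, N⁺ [He]2s²2p².
Approximate IE_2 values (kJ/mol): Ca 1145, Na 4562, N 2856.
Overall IE_2 order: Ca < N < Na.

Na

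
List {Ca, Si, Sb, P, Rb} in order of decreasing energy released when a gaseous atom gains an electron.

Si > Sb > P > Rb > Ca

Adding an electron releases more energy for atoms nearer the top right (short of the noble gases).
Here both period and group differ, so the two effects have to be weighed against each other.
Rb > Ca: this pair runs against the simple trend — see the exception note.
P > Rb: relative to Rb, both the across-period and down-group shifts push P's electron affinity up.
Sb > P: this pair runs against the simple trend — see the exception note.
Si > Sb: the two effects oppose for this pair; the down-group effect wins (134 vs 103 kJ/mol).
Note the exception: Rb has a higher electron affinity than Ca, contrary to the simple trend — adding an electron to Ca (ns²) has to open a new, higher-energy np subshell, which is unfavourable.
Note the exception: Sb has a higher electron affinity than P, contrary to the simple trend — both are half-filled np³, but the pairing/repulsion penalty for the added electron shrinks as the p orbitals become larger and more diffuse down the group, and for Sb that outweighs the weaker nuclear attraction.
Note the exception: Si has a higher electron affinity than P, contrary to the simple trend — adding an electron to P's half-filled 3p³ is unfavourable, so Si (3p²) has the more exothermic EA.
Tabulated electron affinity (kJ/mol): Si 134, P 72, Ca 2, Rb 47, Sb 103.
So from highest to lowest: Si > Sb > P > Rb > Ca.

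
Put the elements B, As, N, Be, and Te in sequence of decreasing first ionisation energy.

N, As, Be, Te, B

Be is in period 2, group 2; B is in period 2, group 13; N is in period 2, group 15; As is in period 4, group 15; Te is in period 5, group 16.
Removing the outermost electron gets harder across a period and easier down a group.
These span different periods and groups, so the two trends combine.
Te > B: the two effects oppose for this pair; the across-period effect wins (869 vs 801 kJ/mol).
Be > Te: the two effects oppose for this pair; the down-group effect wins (900 vs 869 kJ/mol).
As > Be: the two effects oppose for this pair; the across-period effect wins (947 vs 900 kJ/mol).
N > As: they share group 15; the group trend gives N the larger value.
Note the exception: Be has a higher first ionization energy than B, contrary to the simple trend — removing B's lone 2p electron is easier than breaking Be's filled 2s².
Approximate values (kJ/mol): Be 900, B 801, N 1402, As 947, Te 869.
So from highest to lowest: N > As > Be > Te > B.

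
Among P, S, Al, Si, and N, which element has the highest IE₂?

The second ionization energy removes an electron from the +1 ion. For each element: P⁺ still has 4 valence electrons; S⁺ still has 5 valence electrons; Al⁺ still has 2 valence electrons; Si⁺ still has 3 valence electrons; N⁺ still has 4 valence electrons.
All are still removing valence electrons, so compare the +1 ions as you would atoms: IE_2 generally rises across a period (higher Z_eff) and falls down a group (larger shell), subject to the usual subshell exceptions.
Valence configurations: P⁺ [Ne]3s²3p², S⁺ [Ne]3s²3p³, Al⁺ [Ne]3s², Si⁺ [Ne]3s²3p¹, N⁺ [He]2s²2p².
Si⁺ loses a lone 3p electron whereas Al⁺ must break into a filled 3s² pair, so IE_2(Al) > IE_2(Si) even though Si has the higher nuclear charge.
Approximate IE_2 values (kJ/mol): P 1907, S 2252, Al 1817, Si 1577, N 2856.
Overall IE_2 order: Si < Al < P < S < N.

N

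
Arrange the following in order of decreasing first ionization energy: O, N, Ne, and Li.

Ne > N > O > Li

Li is in period 2, group 1; N is in period 2, group 15; O is in period 2, group 16; Ne is in period 2, group 18.
Removing the outermost electron gets harder across a period and easier down a group.
All lie in period 2; the across-period trend (first ionization energy increases left to right) applies, with the exception below.
Note the exception: N has a higher first ionization energy than O, contrary to the simple trend — pairing an electron in O's 2p⁴ costs repulsion energy, so O ionizes more easily than half-filled N (2p³).
Approximate values (kJ/mol): Li 520, N 1402, O 1314, Ne 2081.
So from highest to lowest: Ne > N > O > Li.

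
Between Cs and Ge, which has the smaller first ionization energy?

Cs

Ge is in period 4, group 14; Cs is in period 6, group 1.
First ionization energy rises across a period (greater Z_eff holds electrons more tightly) and falls down a group (valence electrons are farther from the nucleus).
Here both period and group differ, so the two effects have to be weighed against each other.
Ge > Cs: relative to Cs, both the across-period and down-group shifts push Ge's first ionization energy up.
Tabulated first ionization energy (kJ/mol): Ge 762, Cs 376.
So Cs has the smaller first ionization energy (Cs < Ge).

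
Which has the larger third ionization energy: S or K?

K

IE_3 is the cost of taking one more electron from the +2 cation: S²⁺ still has 4 valence electrons; K²⁺ is already 1 electron into the core.
Breaking into a closed-shell core is much more expensive than removing a leftover valence electron — K has the largest IE_3 here.
Tabulated IE_3 (kJ/mol): S 3357, K 4420.
Overall IE_3 order: S < K.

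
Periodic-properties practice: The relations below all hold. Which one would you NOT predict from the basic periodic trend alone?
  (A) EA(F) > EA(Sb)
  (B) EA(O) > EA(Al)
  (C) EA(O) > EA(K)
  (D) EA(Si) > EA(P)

The general trend: electron affinity increases across a period and decreases down a group.
(A) F (period 2, group 17) vs Sb (period 5, group 15): the stated order agrees with the simple trend.
(B) O (period 2, group 16) vs Al (period 3, group 13): the stated order agrees with the simple trend.
(C) O (period 2, group 16) vs K (period 4, group 1): the stated order agrees with the simple trend.
(D) Si (period 3, group 14) vs P (period 3, group 15): the stated order contradicts the simple trend.
The exception is (D): adding an electron to P's half-filled 3p³ is unfavourable, so Si (3p²) has the more exothermic EA.

(D)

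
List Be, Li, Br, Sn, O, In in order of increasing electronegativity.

Li, Be, In, Sn, Br, O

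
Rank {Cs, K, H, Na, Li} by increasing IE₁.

Cs < K < Na < Li < H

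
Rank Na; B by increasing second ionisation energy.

B < Na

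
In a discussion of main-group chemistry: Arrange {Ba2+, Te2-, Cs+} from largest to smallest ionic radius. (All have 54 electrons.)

All of these have 54 electrons, so size is governed by nuclear charge alone: the more protons, the stronger the pull on the same electron cloud, and the smaller the ion.
Nuclear charges: Ba2+ (Z=56), Cs+ (Z=55), Te2- (Z=52).
Largest to smallest: Te2- > Cs+ > Ba2+.

Te2- > Cs+ > Ba2+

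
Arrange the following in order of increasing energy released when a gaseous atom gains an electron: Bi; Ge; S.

Adding an electron releases more energy for atoms nearer the top right (short of the noble gases).
Neither a single period nor a single group — weigh both effects.
Ge > Bi: the two effects oppose for this pair; the down-group effect wins (119 vs 91 kJ/mol).
S > Ge: both effects reinforce here, so S is clearly the higher of the two.
Tabulated electron affinity (kJ/mol): S 200, Ge 119, Bi 91.
So from lowest to highest: Bi < Ge < S.

Bi < Ge < S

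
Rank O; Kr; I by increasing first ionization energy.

I < O < Kr

O is in period 2, group 16; Kr is in period 4, group 18; I is in period 5, group 17.
First ionization energy rises across a period (greater Z_eff holds electrons more tightly) and falls down a group (valence electrons are farther from the nucleus).
Here both period and group differ, so the two effects have to be weighed against each other.
O > I: the two effects oppose for this pair; the down-group effect wins (1314 vs 1008 kJ/mol).
Kr > O: period and group pull opposite ways; the across-period shift dominates (1351 vs 1314 kJ/mol).
For reference (kJ/mol): O 1314, Kr 1351, I 1008.
So from lowest to highest: I < O < Kr.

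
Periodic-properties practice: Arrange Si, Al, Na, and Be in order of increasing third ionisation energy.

Al, Si, Na, Be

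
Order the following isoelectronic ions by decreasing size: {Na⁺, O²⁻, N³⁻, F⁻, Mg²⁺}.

N³⁻ > O²⁻ > F⁻ > Na⁺ > Mg²⁺

All of these have 10 electrons, so size is governed by nuclear charge alone: the more protons, the stronger the pull on the same electron cloud, and the smaller the ion.
Nuclear charges: Mg²⁺ (Z=12), Na⁺ (Z=11), F⁻ (Z=9), O²⁻ (Z=8), N³⁻ (Z=7).
Largest to smallest: N³⁻ > O²⁻ > F⁻ > Na⁺ > Mg²⁺.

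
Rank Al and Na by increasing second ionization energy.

Al < Na

Consider each +1 ion: Al⁺ still has 2 valence electrons; Na⁺ is the bare [Ne] core.
Core electrons are held far more tightly than valence electrons, so Na tops the IE_2 order.
Approximate IE_2 values (kJ/mol): Al 1817, Na 4562.
So the second ionization energies run Al < Na.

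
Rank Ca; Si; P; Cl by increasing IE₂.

Ca < Si < P < Cl

The second ionization energy removes an electron from the +1 ion. For each element: Ca⁺ still has 1 valence electron; Si⁺ still has 3 valence electrons; P⁺ still has 4 valence electrons; Cl⁺ still has 6 valence electrons.
All are still removing valence electrons, so compare the +1 ions as you would atoms: IE_2 generally rises across a period (higher Z_eff) and falls down a group (larger shell), subject to the usual subshell exceptions.
Valence configurations: Ca⁺ [Ar]4s¹, Si⁺ [Ne]3s²3p¹, P⁺ [Ne]3s²3p², Cl⁺ [Ne]3s²3p⁴.
Approximate IE_2 values (kJ/mol): Ca 1145, Si 1577, P 1907, Cl 2298.
Hence IE_2: Ca < Si < P < Cl.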